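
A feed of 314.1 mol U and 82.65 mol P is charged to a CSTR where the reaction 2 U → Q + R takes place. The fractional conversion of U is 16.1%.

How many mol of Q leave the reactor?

25.3 mol

U reacted = 0.161 × 314.1 = 50.57 mol; ν_U = −2, so ξ = 50.57/2 = 25.29 mol.
Outlet amounts (n = n₀ + ν ξ):
  U: 314.1 − 2(25.29) = 263.5
  Q: 0 + 1(25.29) = 25.29
  R: 0 + 1(25.29) = 25.29
  P: 82.65 (inert)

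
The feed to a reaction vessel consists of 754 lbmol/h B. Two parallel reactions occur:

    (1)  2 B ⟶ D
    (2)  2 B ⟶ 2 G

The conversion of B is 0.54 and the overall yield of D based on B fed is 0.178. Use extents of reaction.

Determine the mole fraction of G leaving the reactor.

Yield of D: 1ξ₁ / 754 = 0.178 → ξ₁ = 134.2 lbmol/h.
Conversion of B: 2ξ₁ + 2ξ₂ = 0.54 × 754 = 407.2 → ξ₂ = 69.37 lbmol/h.
Outlet amounts (n = n₀ + Σ ν·ξ):
  B: 754 − 2(134.2) − 2(69.37) = 346.8
  D: 0 + 1(134.2) = 134.2
  G: 0 + 2(69.37) = 138.7
Total out = 619.8 lbmol/h; y_G = 138.7 / 619.8 = 0.2238.

0.224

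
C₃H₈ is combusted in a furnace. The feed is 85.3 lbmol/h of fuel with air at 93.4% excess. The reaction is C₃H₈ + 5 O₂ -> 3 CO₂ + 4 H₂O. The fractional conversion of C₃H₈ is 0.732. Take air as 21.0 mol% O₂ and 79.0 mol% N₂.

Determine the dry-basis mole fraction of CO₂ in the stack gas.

Stoichiometric O₂ = 5 × 85.3 = 426.5 lbmol/h; O₂ fed = 426.5 × 1.934 = 824.9 lbmol/h.
N₂ fed = 824.9 × 79/21 = 3103 lbmol/h.
Fuel reacted = 0.732 × 85.3 → ξ = 62.44 lbmol/h.
Outlet (n = n₀ + ν ξ):
  C₃H₈: 85.3 − 1(62.44) = 22.86
  O₂: 824.9 − 5(62.44) = 512.7
  N₂: 3103 (inert)
  CO₂: 0 + 3(62.44) = 187.3
  H₂O: 0 + 4(62.44) = 249.8
Dry total = 3826 lbmol/h; y_CO₂ (dry) = 187.3 / 3826 = 0.04896.

0.049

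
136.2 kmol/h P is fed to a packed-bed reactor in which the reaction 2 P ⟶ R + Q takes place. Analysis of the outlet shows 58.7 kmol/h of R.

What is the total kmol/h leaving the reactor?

136 kmol/h

For R: n = n₀ + 1ξ → 58.7 = 0 + 1ξ, giving ξ = 58.7 kmol/h.
Outlet amounts (n = n₀ + ν ξ):
  P: 136.2 − 2(58.7) = 18.8
  R: 0 + 1(58.7) = 58.7
  Q: 0 + 1(58.7) = 58.7
Total out = 18.8 + 58.7 + 58.7 = 136.2 kmol/h.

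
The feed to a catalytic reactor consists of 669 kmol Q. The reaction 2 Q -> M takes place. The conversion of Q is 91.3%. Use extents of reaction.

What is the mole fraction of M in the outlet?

0.84

Q reacted = 0.913 × 669 = 610.8 kmol; ν_Q = −2, so ξ = 610.8/2 = 305.4 kmol.
Outlet amounts (n = n₀ + ν ξ):
  Q: 669 − 2(305.4) = 58.2
  M: 0 + 1(305.4) = 305.4
Total out = 363.6 kmol; y_M = 305.4 / 363.6 = 0.8399.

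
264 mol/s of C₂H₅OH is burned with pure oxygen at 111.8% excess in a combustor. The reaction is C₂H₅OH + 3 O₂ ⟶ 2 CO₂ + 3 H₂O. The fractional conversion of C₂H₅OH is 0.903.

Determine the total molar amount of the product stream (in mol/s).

Stoichiometric O₂ = 3 × 264 = 792 mol/s; O₂ fed = 792 × 2.118 = 1677 mol/s.
Fuel reacted = 0.903 × 264 → ξ = 238.4 mol/s.
Outlet (n = n₀ + ν ξ):
  C₂H₅OH: 264 − 1(238.4) = 25.61
  O₂: 1677 − 3(238.4) = 962.3
  CO₂: 0 + 2(238.4) = 476.8
  H₂O: 0 + 3(238.4) = 715.2
Total out = 25.61 + 962.3 + 476.8 + 715.2 = 2180 mol/s.

2180 mol/s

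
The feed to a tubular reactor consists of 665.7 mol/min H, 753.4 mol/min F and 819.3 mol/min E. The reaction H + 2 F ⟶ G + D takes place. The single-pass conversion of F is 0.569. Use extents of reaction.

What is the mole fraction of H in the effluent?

0.223

F reacted = 0.569 × 753.4 = 428.7 mol/min; ν_F = −2, so ξ = 428.7/2 = 214.3 mol/min.
Outlet amounts (n = n₀ + ν ξ):
  H: 665.7 − 1(214.3) = 451.4
  F: 753.4 − 2(214.3) = 324.7
  G: 0 + 1(214.3) = 214.3
  D: 0 + 1(214.3) = 214.3
  E: 819.3 (inert)
Total out = 2024 mol/min; y_H = 451.4 / 2024 = 0.223.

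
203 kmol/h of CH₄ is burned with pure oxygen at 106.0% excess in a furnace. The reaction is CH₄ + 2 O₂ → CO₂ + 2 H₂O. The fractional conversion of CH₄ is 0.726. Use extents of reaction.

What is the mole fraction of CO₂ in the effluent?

0.142

Stoichiometric O₂ = 2 × 203 = 406 kmol/h; O₂ fed = 406 × 2.060 = 836.4 kmol/h.
Fuel reacted = 0.726 × 203 → ξ = 147.4 kmol/h.
Outlet (n = n₀ + ν ξ):
  CH₄: 203 − 1(147.4) = 55.62
  O₂: 836.4 − 2(147.4) = 541.6
  CO₂: 0 + 1(147.4) = 147.4
  H₂O: 0 + 2(147.4) = 294.8
Total out = 1039 kmol/h; y_CO₂ = 147.4 / 1039 = 0.1418.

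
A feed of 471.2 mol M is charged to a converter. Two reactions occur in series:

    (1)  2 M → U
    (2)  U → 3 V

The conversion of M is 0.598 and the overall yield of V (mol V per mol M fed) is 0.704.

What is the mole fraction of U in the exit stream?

0.055

Conversion of M: M consumed = 2ξ₁ = 0.598 × 471.2 → ξ₁ = 140.9 mol.
Yield of V: 3ξ₂ / 471.2 = 0.704 → ξ₂ = 110.6 mol.
Outlet amounts (n = n₀ + Σ ν·ξ):
  M: 471.2 − 2(140.9) = 189.4
  U: 0 + 1(140.9) − 1(110.6) = 30.31
  V: 0 + 3(110.6) = 331.7
Total out = 551.5 mol; y_U = 30.31 / 551.5 = 0.05497.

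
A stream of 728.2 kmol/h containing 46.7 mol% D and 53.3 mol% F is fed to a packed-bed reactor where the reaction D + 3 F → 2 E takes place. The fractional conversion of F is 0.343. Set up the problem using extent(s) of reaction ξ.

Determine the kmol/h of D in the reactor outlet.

F reacted = 0.343 × 388.1 = 133.1 kmol/h; ν_F = −3, so ξ = 133.1/3 = 44.38 kmol/h.
Outlet amounts (n = n₀ + ν ξ):
  D: 340.1 − 1(44.38) = 295.7
  F: 388.1 − 3(44.38) = 255
  E: 0 + 2(44.38) = 88.75

296 kmol/h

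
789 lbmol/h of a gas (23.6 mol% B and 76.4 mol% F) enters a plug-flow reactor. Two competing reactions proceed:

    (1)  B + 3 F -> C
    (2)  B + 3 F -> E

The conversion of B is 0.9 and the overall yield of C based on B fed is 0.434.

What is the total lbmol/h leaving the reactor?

Yield of C: 1ξ₁ / 186.2 = 0.434 → ξ₁ = 80.81 lbmol/h.
Conversion of B: 1ξ₁ + 1ξ₂ = 0.9 × 186.2 = 167.6 → ξ₂ = 86.77 lbmol/h.
Outlet amounts (n = n₀ + Σ ν·ξ):
  B: 186.2 − 1(80.81) − 1(86.77) = 18.62
  F: 602.8 − 3(80.81) − 3(86.77) = 100
  C: 0 + 1(80.81) = 80.81
  E: 0 + 1(86.77) = 86.77
Total out = 18.62 + 100 + 80.81 + 86.77 = 286.2 lbmol/h.

286 lbmol/h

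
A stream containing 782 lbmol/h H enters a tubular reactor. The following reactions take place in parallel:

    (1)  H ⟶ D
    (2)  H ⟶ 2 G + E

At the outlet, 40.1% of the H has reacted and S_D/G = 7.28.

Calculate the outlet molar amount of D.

Conversion of H: H consumed = 0.401 × 782 = 313.6 lbmol/h = 1ξ₁ + 1ξ₂.
Selectivity: 1ξ₁ / (2ξ₂) = 7.28 → ξ₁ = 14.56 ξ₂.
Substitute: (1·14.56 + 1) ξ₂ = 313.6 → ξ₂ = 20.15 lbmol/h, ξ₁ = 293.4 lbmol/h.
Outlet amounts (n = n₀ + Σ ν·ξ):
  H: 782 − 1(293.4) − 1(20.15) = 468.4
  D: 0 + 1(293.4) = 293.4
  G: 0 + 2(20.15) = 40.31
  E: 0 + 1(20.15) = 20.15

293 lbmol/h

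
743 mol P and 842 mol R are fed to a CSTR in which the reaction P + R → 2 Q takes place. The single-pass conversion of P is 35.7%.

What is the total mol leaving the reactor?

1580 mol

P reacted = 0.357 × 743 = 265.3 mol; ν_P = −1, so ξ = 265.3/1 = 265.3 mol.
Outlet amounts (n = n₀ + ν ξ):
  P: 743 − 1(265.3) = 477.7
  R: 842 − 1(265.3) = 576.7
  Q: 0 + 2(265.3) = 530.5
Total out = 477.7 + 576.7 + 530.5 = 1585 mol.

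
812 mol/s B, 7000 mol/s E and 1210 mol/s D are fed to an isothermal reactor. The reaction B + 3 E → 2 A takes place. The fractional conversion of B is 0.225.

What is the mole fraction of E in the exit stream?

B reacted = 0.225 × 812 = 182.7 mol/s; ν_B = −1, so ξ = 182.7/1 = 182.7 mol/s.
Outlet amounts (n = n₀ + ν ξ):
  B: 812 − 1(182.7) = 629.3
  E: 7000 − 3(182.7) = 6452
  A: 0 + 2(182.7) = 365.4
  D: 1210 (inert)
Total out = 8657 mol/s; y_E = 6452 / 8657 = 0.7453.

0.745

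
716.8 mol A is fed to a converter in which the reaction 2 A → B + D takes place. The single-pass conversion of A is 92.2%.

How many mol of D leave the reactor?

330 mol

A reacted = 0.922 × 716.8 = 660.9 mol; ν_A = −2, so ξ = 660.9/2 = 330.4 mol.
Outlet amounts (n = n₀ + ν ξ):
  A: 716.8 − 2(330.4) = 55.91
  B: 0 + 1(330.4) = 330.4
  D: 0 + 1(330.4) = 330.4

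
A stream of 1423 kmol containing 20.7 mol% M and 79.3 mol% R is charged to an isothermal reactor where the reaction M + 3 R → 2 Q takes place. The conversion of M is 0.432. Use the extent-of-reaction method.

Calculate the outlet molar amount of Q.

255 kmol

M reacted = 0.432 × 294.6 = 127.3 kmol; ν_M = −1, so ξ = 127.3/1 = 127.3 kmol.
Outlet amounts (n = n₀ + ν ξ):
  M: 294.6 − 1(127.3) = 167.3
  R: 1128 − 3(127.3) = 746.7
  Q: 0 + 2(127.3) = 254.5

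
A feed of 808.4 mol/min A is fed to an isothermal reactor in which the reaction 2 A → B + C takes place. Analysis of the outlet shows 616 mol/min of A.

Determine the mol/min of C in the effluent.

96.2 mol/min

For A: n = n₀ − 2ξ → 616 = 808.4 − 2ξ, giving ξ = 96.2 mol/min.
Outlet amounts (n = n₀ + ν ξ):
  A: 808.4 − 2(96.2) = 616
  B: 0 + 1(96.2) = 96.2
  C: 0 + 1(96.2) = 96.2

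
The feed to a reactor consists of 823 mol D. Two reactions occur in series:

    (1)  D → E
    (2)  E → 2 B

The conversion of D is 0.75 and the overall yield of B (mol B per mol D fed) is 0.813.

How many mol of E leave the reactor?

Conversion of D: D consumed = 1ξ₁ = 0.75 × 823 → ξ₁ = 617.2 mol.
Yield of B: 2ξ₂ / 823 = 0.813 → ξ₂ = 334.5 mol.
Outlet amounts (n = n₀ + Σ ν·ξ):
  D: 823 − 1(617.2) = 205.8
  E: 0 + 1(617.2) − 1(334.5) = 282.7
  B: 0 + 2(334.5) = 669.1

283 mol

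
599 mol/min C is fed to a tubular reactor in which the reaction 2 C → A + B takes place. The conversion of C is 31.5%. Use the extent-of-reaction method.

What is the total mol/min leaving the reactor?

599 mol/min

C reacted = 0.315 × 599 = 188.7 mol/min; ν_C = −2, so ξ = 188.7/2 = 94.34 mol/min.
Outlet amounts (n = n₀ + ν ξ):
  C: 599 − 2(94.34) = 410.3
  A: 0 + 1(94.34) = 94.34
  B: 0 + 1(94.34) = 94.34
Total out = 410.3 + 94.34 + 94.34 = 599 mol/min.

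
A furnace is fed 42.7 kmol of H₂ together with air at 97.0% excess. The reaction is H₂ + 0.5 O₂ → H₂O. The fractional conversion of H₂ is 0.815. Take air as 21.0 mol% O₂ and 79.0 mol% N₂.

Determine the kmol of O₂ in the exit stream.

Stoichiometric O₂ = 0.5 × 42.7 = 21.35 kmol; O₂ fed = 21.35 × 1.970 = 42.06 kmol.
N₂ fed = 42.06 × 79/21 = 158.2 kmol.
Fuel reacted = 0.815 × 42.7 → ξ = 34.8 kmol.
Outlet (n = n₀ + ν ξ):
  H₂: 42.7 − 1(34.8) = 7.9
  O₂: 42.06 − 0.5(34.8) = 24.66
  N₂: 158.2 (inert)
  H₂O: 0 + 1(34.8) = 34.8

24.7 kmol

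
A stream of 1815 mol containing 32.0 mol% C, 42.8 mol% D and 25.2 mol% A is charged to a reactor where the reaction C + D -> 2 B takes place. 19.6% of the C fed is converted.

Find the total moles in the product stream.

C reacted = 0.196 × 580.8 = 113.8 mol; ν_C = −1, so ξ = 113.8/1 = 113.8 mol.
Outlet amounts (n = n₀ + ν ξ):
  C: 580.8 − 1(113.8) = 467
  D: 776.8 − 1(113.8) = 663
  B: 0 + 2(113.8) = 227.7
  A: 457.4 (inert)
Total out = 467 + 663 + 227.7 + 457.4 = 1815 mol.

1820 mol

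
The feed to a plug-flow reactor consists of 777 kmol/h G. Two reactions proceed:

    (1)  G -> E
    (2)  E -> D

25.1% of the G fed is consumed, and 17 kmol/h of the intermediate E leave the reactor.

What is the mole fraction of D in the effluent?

0.229

Conversion of G: G consumed = 1ξ₁ = 0.251 × 777 → ξ₁ = 195 kmol/h.
E balance: n_E = 0 + 1ξ₁ − 1ξ₂ = 17 → ξ₂ = (1·195 − 17)/1 = 178 kmol/h.
Outlet amounts (n = n₀ + Σ ν·ξ):
  G: 777 − 1(195) = 582
  E: 0 + 1(195) − 1(178) = 17
  D: 0 + 1(178) = 178
Total out = 777 kmol/h; y_D = 178 / 777 = 0.2291.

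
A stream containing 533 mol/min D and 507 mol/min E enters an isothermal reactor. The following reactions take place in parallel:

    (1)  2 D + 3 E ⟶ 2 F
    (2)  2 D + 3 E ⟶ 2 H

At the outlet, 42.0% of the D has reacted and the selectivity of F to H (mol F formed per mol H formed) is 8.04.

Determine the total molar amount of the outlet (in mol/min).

704 mol/min

Conversion of D: D consumed = 0.42 × 533 = 223.9 mol/min = 2ξ₁ + 2ξ₂.
Selectivity: 2ξ₁ / (2ξ₂) = 8.04 → ξ₁ = 8.04 ξ₂.
Substitute: (2·8.04 + 2) ξ₂ = 223.9 → ξ₂ = 12.38 mol/min, ξ₁ = 99.55 mol/min.
Outlet amounts (n = n₀ + Σ ν·ξ):
  D: 533 − 2(99.55) − 2(12.38) = 309.1
  E: 507 − 3(99.55) − 3(12.38) = 171.2
  F: 0 + 2(99.55) = 199.1
  H: 0 + 2(12.38) = 24.76
Total out = 309.1 + 171.2 + 199.1 + 24.76 = 704.2 mol/min.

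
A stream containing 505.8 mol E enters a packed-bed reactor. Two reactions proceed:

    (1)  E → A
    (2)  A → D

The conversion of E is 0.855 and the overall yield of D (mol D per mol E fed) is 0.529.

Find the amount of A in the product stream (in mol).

165 mol

Conversion of E: E consumed = 1ξ₁ = 0.855 × 505.8 → ξ₁ = 432.5 mol.
Yield of D: 1ξ₂ / 505.8 = 0.529 → ξ₂ = 267.6 mol.
Outlet amounts (n = n₀ + Σ ν·ξ):
  E: 505.8 − 1(432.5) = 73.34
  A: 0 + 1(432.5) − 1(267.6) = 164.9
  D: 0 + 1(267.6) = 267.6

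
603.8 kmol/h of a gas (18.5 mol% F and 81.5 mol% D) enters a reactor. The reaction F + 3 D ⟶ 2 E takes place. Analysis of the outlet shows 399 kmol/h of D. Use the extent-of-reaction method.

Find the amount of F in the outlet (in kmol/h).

For D: n = n₀ − 3ξ → 399 = 492.1 − 3ξ, giving ξ = 31.03 kmol/h.
Outlet amounts (n = n₀ + ν ξ):
  F: 111.7 − 1(31.03) = 80.67
  D: 492.1 − 3(31.03) = 399
  E: 0 + 2(31.03) = 62.06

80.7 kmol/h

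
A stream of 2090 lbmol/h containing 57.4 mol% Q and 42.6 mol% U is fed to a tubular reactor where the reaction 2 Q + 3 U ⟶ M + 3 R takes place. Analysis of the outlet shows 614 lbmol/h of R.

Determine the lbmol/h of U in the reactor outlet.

276 lbmol/h

For R: n = n₀ + 3ξ → 614 = 0 + 3ξ, giving ξ = 204.7 lbmol/h.
Outlet amounts (n = n₀ + ν ξ):
  Q: 1200 − 2(204.7) = 790.3
  U: 890.3 − 3(204.7) = 276.3
  M: 0 + 1(204.7) = 204.7
  R: 0 + 3(204.7) = 614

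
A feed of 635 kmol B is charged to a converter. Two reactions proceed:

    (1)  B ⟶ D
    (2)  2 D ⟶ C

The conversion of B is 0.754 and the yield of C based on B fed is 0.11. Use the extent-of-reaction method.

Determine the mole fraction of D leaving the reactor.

0.6

Conversion of B: B consumed = 1ξ₁ = 0.754 × 635 → ξ₁ = 478.8 kmol.
Yield of C: 1ξ₂ / 635 = 0.11 → ξ₂ = 69.85 kmol.
Outlet amounts (n = n₀ + Σ ν·ξ):
  B: 635 − 1(478.8) = 156.2
  D: 0 + 1(478.8) − 2(69.85) = 339.1
  C: 0 + 1(69.85) = 69.85
Total out = 565.1 kmol; y_D = 339.1 / 565.1 = 0.6.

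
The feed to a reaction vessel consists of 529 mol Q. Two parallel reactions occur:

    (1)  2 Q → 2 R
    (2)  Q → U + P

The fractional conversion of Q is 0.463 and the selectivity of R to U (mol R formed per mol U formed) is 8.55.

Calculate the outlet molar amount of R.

219 mol

Conversion of Q: Q consumed = 0.463 × 529 = 244.9 mol = 2ξ₁ + 1ξ₂.
Selectivity: 2ξ₁ / (1ξ₂) = 8.55 → ξ₁ = 4.275 ξ₂.
Substitute: (2·4.275 + 1) ξ₂ = 244.9 → ξ₂ = 25.65 mol, ξ₁ = 109.6 mol.
Outlet amounts (n = n₀ + Σ ν·ξ):
  Q: 529 − 2(109.6) − 1(25.65) = 284.1
  R: 0 + 2(109.6) = 219.3
  U: 0 + 1(25.65) = 25.65
  P: 0 + 1(25.65) = 25.65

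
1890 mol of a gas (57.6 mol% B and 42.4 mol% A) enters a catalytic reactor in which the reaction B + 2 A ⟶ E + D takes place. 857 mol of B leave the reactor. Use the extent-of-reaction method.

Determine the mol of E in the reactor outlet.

232 mol

For B: n = n₀ − 1ξ → 857 = 1089 − 1ξ, giving ξ = 231.6 mol.
Outlet amounts (n = n₀ + ν ξ):
  B: 1089 − 1(231.6) = 857
  A: 801.4 − 2(231.6) = 338.1
  E: 0 + 1(231.6) = 231.6
  D: 0 + 1(231.6) = 231.6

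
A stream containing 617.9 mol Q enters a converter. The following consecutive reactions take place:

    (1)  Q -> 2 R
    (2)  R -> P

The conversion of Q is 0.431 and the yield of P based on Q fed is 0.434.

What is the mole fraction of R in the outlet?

Conversion of Q: Q consumed = 1ξ₁ = 0.431 × 617.9 → ξ₁ = 266.3 mol.
Yield of P: 1ξ₂ / 617.9 = 0.434 → ξ₂ = 268.2 mol.
Outlet amounts (n = n₀ + Σ ν·ξ):
  Q: 617.9 − 1(266.3) = 351.6
  R: 0 + 2(266.3) − 1(268.2) = 264.5
  P: 0 + 1(268.2) = 268.2
Total out = 884.2 mol; y_R = 264.5 / 884.2 = 0.2991.

0.299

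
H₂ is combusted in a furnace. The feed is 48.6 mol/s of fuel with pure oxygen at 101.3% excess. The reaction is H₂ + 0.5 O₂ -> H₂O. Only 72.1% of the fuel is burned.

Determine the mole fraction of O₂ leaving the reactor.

0.392

Stoichiometric O₂ = 0.5 × 48.6 = 24.3 mol/s; O₂ fed = 24.3 × 2.013 = 48.92 mol/s.
Fuel reacted = 0.721 × 48.6 → ξ = 35.04 mol/s.
Outlet (n = n₀ + ν ξ):
  H₂: 48.6 − 1(35.04) = 13.56
  O₂: 48.92 − 0.5(35.04) = 31.4
  H₂O: 0 + 1(35.04) = 35.04
Total out = 80 mol/s; y_O₂ = 31.4 / 80 = 0.3925.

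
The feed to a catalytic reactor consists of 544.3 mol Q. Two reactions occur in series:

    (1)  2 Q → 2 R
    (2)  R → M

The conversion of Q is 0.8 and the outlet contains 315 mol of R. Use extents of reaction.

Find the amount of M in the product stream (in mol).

120 mol

Conversion of Q: Q consumed = 2ξ₁ = 0.8 × 544.3 → ξ₁ = 217.7 mol.
R balance: n_R = 0 + 2ξ₁ − 1ξ₂ = 315 → ξ₂ = (2·217.7 − 315)/1 = 120.4 mol.
Outlet amounts (n = n₀ + Σ ν·ξ):
  Q: 544.3 − 2(217.7) = 108.9
  R: 0 + 2(217.7) − 1(120.4) = 315
  M: 0 + 1(120.4) = 120.4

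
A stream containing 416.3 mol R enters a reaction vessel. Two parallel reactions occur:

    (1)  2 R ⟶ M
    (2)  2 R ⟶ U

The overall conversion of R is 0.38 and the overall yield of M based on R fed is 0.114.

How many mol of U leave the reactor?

Yield of M: 1ξ₁ / 416.3 = 0.114 → ξ₁ = 47.46 mol.
Conversion of R: 2ξ₁ + 2ξ₂ = 0.38 × 416.3 = 158.2 → ξ₂ = 31.64 mol.
Outlet amounts (n = n₀ + Σ ν·ξ):
  R: 416.3 − 2(47.46) − 2(31.64) = 258.1
  M: 0 + 1(47.46) = 47.46
  U: 0 + 1(31.64) = 31.64

31.6 mol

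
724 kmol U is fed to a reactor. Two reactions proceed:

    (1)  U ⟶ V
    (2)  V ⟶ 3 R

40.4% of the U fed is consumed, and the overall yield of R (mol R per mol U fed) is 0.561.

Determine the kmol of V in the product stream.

Conversion of U: U consumed = 1ξ₁ = 0.404 × 724 → ξ₁ = 292.5 kmol.
Yield of R: 3ξ₂ / 724 = 0.561 → ξ₂ = 135.4 kmol.
Outlet amounts (n = n₀ + Σ ν·ξ):
  U: 724 − 1(292.5) = 431.5
  V: 0 + 1(292.5) − 1(135.4) = 157.1
  R: 0 + 3(135.4) = 406.2

157 kmol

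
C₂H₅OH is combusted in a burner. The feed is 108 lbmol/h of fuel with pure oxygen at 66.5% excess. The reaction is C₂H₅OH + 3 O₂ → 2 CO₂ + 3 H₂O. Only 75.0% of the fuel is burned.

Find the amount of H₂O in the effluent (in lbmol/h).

Stoichiometric O₂ = 3 × 108 = 324 lbmol/h; O₂ fed = 324 × 1.665 = 539.5 lbmol/h.
Fuel reacted = 0.75 × 108 → ξ = 81 lbmol/h.
Outlet (n = n₀ + ν ξ):
  C₂H₅OH: 108 − 1(81) = 27
  O₂: 539.5 − 3(81) = 296.5
  CO₂: 0 + 2(81) = 162
  H₂O: 0 + 3(81) = 243

243 lbmol/h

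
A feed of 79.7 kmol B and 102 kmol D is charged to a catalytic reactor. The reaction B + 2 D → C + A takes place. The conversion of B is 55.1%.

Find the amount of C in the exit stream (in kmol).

43.9 kmol

B reacted = 0.551 × 79.7 = 43.91 kmol; ν_B = −1, so ξ = 43.91/1 = 43.91 kmol.
Outlet amounts (n = n₀ + ν ξ):
  B: 79.7 − 1(43.91) = 35.79
  D: 102 − 2(43.91) = 14.17
  C: 0 + 1(43.91) = 43.91
  A: 0 + 1(43.91) = 43.91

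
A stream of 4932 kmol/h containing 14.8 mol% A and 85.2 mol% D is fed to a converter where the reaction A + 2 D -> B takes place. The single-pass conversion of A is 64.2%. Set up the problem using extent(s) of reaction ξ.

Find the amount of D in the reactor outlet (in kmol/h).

3260 kmol/h

A reacted = 0.642 × 729.9 = 468.6 kmol/h; ν_A = −1, so ξ = 468.6/1 = 468.6 kmol/h.
Outlet amounts (n = n₀ + ν ξ):
  A: 729.9 − 1(468.6) = 261.3
  D: 4202 − 2(468.6) = 3265
  B: 0 + 1(468.6) = 468.6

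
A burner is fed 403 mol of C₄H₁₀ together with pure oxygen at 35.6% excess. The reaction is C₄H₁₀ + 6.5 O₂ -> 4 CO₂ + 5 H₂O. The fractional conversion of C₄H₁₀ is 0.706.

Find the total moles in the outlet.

4380 mol

Stoichiometric O₂ = 6.5 × 403 = 2620 mol; O₂ fed = 2620 × 1.356 = 3552 mol.
Fuel reacted = 0.706 × 403 → ξ = 284.5 mol.
Outlet (n = n₀ + ν ξ):
  C₄H₁₀: 403 − 1(284.5) = 118.5
  O₂: 3552 − 6.5(284.5) = 1703
  CO₂: 0 + 4(284.5) = 1138
  H₂O: 0 + 5(284.5) = 1423
Total out = 118.5 + 1703 + 1138 + 1423 = 4382 mol.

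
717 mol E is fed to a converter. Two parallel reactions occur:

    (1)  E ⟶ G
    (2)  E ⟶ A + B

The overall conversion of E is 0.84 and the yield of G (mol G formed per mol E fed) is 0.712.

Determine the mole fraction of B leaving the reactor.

Yield of G: 1ξ₁ / 717 = 0.712 → ξ₁ = 510.5 mol.
Conversion of E: 1ξ₁ + 1ξ₂ = 0.84 × 717 = 602.3 → ξ₂ = 91.78 mol.
Outlet amounts (n = n₀ + Σ ν·ξ):
  E: 717 − 1(510.5) − 1(91.78) = 114.7
  G: 0 + 1(510.5) = 510.5
  A: 0 + 1(91.78) = 91.78
  B: 0 + 1(91.78) = 91.78
Total out = 808.8 mol; y_B = 91.78 / 808.8 = 0.1135.

0.113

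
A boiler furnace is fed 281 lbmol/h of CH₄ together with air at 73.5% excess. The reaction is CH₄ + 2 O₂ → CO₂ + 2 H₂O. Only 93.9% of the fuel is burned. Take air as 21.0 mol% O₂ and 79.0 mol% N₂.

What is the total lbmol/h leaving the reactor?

4920 lbmol/h

Stoichiometric O₂ = 2 × 281 = 562 lbmol/h; O₂ fed = 562 × 1.735 = 975.1 lbmol/h.
N₂ fed = 975.1 × 79/21 = 3668 lbmol/h.
Fuel reacted = 0.939 × 281 → ξ = 263.9 lbmol/h.
Outlet (n = n₀ + ν ξ):
  CH₄: 281 − 1(263.9) = 17.14
  O₂: 975.1 − 2(263.9) = 447.4
  N₂: 3668 (inert)
  CO₂: 0 + 1(263.9) = 263.9
  H₂O: 0 + 2(263.9) = 527.7
Total out = 17.14 + 447.4 + 3668 + 263.9 + 527.7 = 4924 lbmol/h.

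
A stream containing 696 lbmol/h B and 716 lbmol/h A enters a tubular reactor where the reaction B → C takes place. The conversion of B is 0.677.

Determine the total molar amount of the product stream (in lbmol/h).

1410 lbmol/h

B reacted = 0.677 × 696 = 471.2 lbmol/h; ν_B = −1, so ξ = 471.2/1 = 471.2 lbmol/h.
Outlet amounts (n = n₀ + ν ξ):
  B: 696 − 1(471.2) = 224.8
  C: 0 + 1(471.2) = 471.2
  A: 716 (inert)
Total out = 224.8 + 471.2 + 716 = 1412 lbmol/h.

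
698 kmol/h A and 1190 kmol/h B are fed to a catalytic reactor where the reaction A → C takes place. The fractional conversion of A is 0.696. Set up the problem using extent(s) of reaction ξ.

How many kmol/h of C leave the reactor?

A reacted = 0.696 × 698 = 485.8 kmol/h; ν_A = −1, so ξ = 485.8/1 = 485.8 kmol/h.
Outlet amounts (n = n₀ + ν ξ):
  A: 698 − 1(485.8) = 212.2
  C: 0 + 1(485.8) = 485.8
  B: 1190 (inert)

486 kmol/h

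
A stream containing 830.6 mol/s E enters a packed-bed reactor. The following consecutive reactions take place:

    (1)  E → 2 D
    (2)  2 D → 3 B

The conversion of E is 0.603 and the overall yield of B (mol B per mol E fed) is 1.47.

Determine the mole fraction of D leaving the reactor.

Conversion of E: E consumed = 1ξ₁ = 0.603 × 830.6 → ξ₁ = 500.9 mol/s.
Yield of B: 3ξ₂ / 830.6 = 1.47 → ξ₂ = 407 mol/s.
Outlet amounts (n = n₀ + Σ ν·ξ):
  E: 830.6 − 1(500.9) = 329.7
  D: 0 + 2(500.9) − 2(407) = 187.7
  B: 0 + 3(407) = 1221
Total out = 1738 mol/s; y_D = 187.7 / 1738 = 0.108.

0.108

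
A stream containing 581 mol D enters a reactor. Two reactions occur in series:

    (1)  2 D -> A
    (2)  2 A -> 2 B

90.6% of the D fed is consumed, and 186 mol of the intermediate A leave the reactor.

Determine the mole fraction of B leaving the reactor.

0.243

Conversion of D: D consumed = 2ξ₁ = 0.906 × 581 → ξ₁ = 263.2 mol.
A balance: n_A = 0 + 1ξ₁ − 2ξ₂ = 186 → ξ₂ = (1·263.2 − 186)/2 = 38.6 mol.
Outlet amounts (n = n₀ + Σ ν·ξ):
  D: 581 − 2(263.2) = 54.61
  A: 0 + 1(263.2) − 2(38.6) = 186
  B: 0 + 2(38.6) = 77.19
Total out = 317.8 mol; y_B = 77.19 / 317.8 = 0.2429.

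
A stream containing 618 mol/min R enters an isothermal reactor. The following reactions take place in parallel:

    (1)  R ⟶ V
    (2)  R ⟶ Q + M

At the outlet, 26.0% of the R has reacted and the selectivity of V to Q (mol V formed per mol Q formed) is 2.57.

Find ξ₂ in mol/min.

ξ₂ = 45 mol/min

Conversion of R: R consumed = 0.26 × 618 = 160.7 mol/min = 1ξ₁ + 1ξ₂.
Selectivity: 1ξ₁ / (1ξ₂) = 2.57 → ξ₁ = 2.57 ξ₂.
Substitute: (1·2.57 + 1) ξ₂ = 160.7 → ξ₂ = 45.01 mol/min, ξ₁ = 115.7 mol/min.
Outlet amounts (n = n₀ + Σ ν·ξ):
  R: 618 − 1(115.7) − 1(45.01) = 457.3
  V: 0 + 1(115.7) = 115.7
  Q: 0 + 1(45.01) = 45.01
  M: 0 + 1(45.01) = 45.01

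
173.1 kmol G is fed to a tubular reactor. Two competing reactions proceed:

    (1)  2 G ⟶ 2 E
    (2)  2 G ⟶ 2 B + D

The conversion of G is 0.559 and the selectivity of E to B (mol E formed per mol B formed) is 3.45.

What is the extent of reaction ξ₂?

Conversion of G: G consumed = 0.559 × 173.1 = 96.76 kmol = 2ξ₁ + 2ξ₂.
Selectivity: 2ξ₁ / (2ξ₂) = 3.45 → ξ₁ = 3.45 ξ₂.
Substitute: (2·3.45 + 2) ξ₂ = 96.76 → ξ₂ = 10.87 kmol, ξ₁ = 37.51 kmol.
Outlet amounts (n = n₀ + Σ ν·ξ):
  G: 173.1 − 2(37.51) − 2(10.87) = 76.34
  E: 0 + 2(37.51) = 75.02
  B: 0 + 2(10.87) = 21.74
  D: 0 + 1(10.87) = 10.87

ξ₂ = 10.9 kmol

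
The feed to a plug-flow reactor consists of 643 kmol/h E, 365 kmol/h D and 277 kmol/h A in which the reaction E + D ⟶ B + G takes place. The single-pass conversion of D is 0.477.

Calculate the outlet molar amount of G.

D reacted = 0.477 × 365 = 174.1 kmol/h; ν_D = −1, so ξ = 174.1/1 = 174.1 kmol/h.
Outlet amounts (n = n₀ + ν ξ):
  E: 643 − 1(174.1) = 468.9
  D: 365 − 1(174.1) = 190.9
  B: 0 + 1(174.1) = 174.1
  G: 0 + 1(174.1) = 174.1
  A: 277 (inert)

174 kmol/h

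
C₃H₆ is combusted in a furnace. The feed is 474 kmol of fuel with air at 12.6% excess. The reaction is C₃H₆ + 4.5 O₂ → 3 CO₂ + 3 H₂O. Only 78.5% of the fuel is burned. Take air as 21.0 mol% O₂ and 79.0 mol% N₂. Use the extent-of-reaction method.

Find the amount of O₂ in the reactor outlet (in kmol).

727 kmol

Stoichiometric O₂ = 4.5 × 474 = 2133 kmol; O₂ fed = 2133 × 1.126 = 2402 kmol.
N₂ fed = 2402 × 79/21 = 9035 kmol.
Fuel reacted = 0.785 × 474 → ξ = 372.1 kmol.
Outlet (n = n₀ + ν ξ):
  C₃H₆: 474 − 1(372.1) = 101.9
  O₂: 2402 − 4.5(372.1) = 727.4
  N₂: 9035 (inert)
  CO₂: 0 + 3(372.1) = 1116
  H₂O: 0 + 3(372.1) = 1116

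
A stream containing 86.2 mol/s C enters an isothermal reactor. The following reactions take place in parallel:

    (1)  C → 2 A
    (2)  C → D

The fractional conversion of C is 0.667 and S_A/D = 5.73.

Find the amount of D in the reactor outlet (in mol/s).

Conversion of C: C consumed = 0.667 × 86.2 = 57.5 mol/s = 1ξ₁ + 1ξ₂.
Selectivity: 2ξ₁ / (1ξ₂) = 5.73 → ξ₁ = 2.865 ξ₂.
Substitute: (1·2.865 + 1) ξ₂ = 57.5 → ξ₂ = 14.88 mol/s, ξ₁ = 42.62 mol/s.
Outlet amounts (n = n₀ + Σ ν·ξ):
  C: 86.2 − 1(42.62) − 1(14.88) = 28.7
  A: 0 + 2(42.62) = 85.24
  D: 0 + 1(14.88) = 14.88

14.9 mol/s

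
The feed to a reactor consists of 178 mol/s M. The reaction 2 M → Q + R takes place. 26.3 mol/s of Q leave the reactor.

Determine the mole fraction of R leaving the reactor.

For Q: n = n₀ + 1ξ → 26.3 = 0 + 1ξ, giving ξ = 26.3 mol/s.
Outlet amounts (n = n₀ + ν ξ):
  M: 178 − 2(26.3) = 125.4
  Q: 0 + 1(26.3) = 26.3
  R: 0 + 1(26.3) = 26.3
Total out = 178 mol/s; y_R = 26.3 / 178 = 0.1478.

0.148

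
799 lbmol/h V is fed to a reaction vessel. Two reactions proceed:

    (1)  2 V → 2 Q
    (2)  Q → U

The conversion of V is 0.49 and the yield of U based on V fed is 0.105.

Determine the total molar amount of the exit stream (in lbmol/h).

799 lbmol/h

Conversion of V: V consumed = 2ξ₁ = 0.49 × 799 → ξ₁ = 195.8 lbmol/h.
Yield of U: 1ξ₂ / 799 = 0.105 → ξ₂ = 83.89 lbmol/h.
Outlet amounts (n = n₀ + Σ ν·ξ):
  V: 799 − 2(195.8) = 407.5
  Q: 0 + 2(195.8) − 1(83.89) = 307.6
  U: 0 + 1(83.89) = 83.89
Total out = 407.5 + 307.6 + 83.89 = 799 lbmol/h.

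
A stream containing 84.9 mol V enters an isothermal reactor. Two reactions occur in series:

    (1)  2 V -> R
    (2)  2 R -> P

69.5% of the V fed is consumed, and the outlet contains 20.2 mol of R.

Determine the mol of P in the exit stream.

4.65 mol

Conversion of V: V consumed = 2ξ₁ = 0.695 × 84.9 → ξ₁ = 29.5 mol.
R balance: n_R = 0 + 1ξ₁ − 2ξ₂ = 20.2 → ξ₂ = (1·29.5 − 20.2)/2 = 4.651 mol.
Outlet amounts (n = n₀ + Σ ν·ξ):
  V: 84.9 − 2(29.5) = 25.89
  R: 0 + 1(29.5) − 2(4.651) = 20.2
  P: 0 + 1(4.651) = 4.651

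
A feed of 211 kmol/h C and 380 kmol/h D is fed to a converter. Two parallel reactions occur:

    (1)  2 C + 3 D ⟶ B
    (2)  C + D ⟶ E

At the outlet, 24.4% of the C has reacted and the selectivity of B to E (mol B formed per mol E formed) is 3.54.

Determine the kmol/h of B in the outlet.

22.6 kmol/h

Conversion of C: C consumed = 0.244 × 211 = 51.48 kmol/h = 2ξ₁ + 1ξ₂.
Selectivity: 1ξ₁ / (1ξ₂) = 3.54 → ξ₁ = 3.54 ξ₂.
Substitute: (2·3.54 + 1) ξ₂ = 51.48 → ξ₂ = 6.372 kmol/h, ξ₁ = 22.56 kmol/h.
Outlet amounts (n = n₀ + Σ ν·ξ):
  C: 211 − 2(22.56) − 1(6.372) = 159.5
  D: 380 − 3(22.56) − 1(6.372) = 306
  B: 0 + 1(22.56) = 22.56
  E: 0 + 1(6.372) = 6.372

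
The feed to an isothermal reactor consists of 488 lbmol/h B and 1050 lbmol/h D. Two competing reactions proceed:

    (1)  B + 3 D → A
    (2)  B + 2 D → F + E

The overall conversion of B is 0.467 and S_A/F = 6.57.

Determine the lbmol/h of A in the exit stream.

198 lbmol/h

Conversion of B: B consumed = 0.467 × 488 = 227.9 lbmol/h = 1ξ₁ + 1ξ₂.
Selectivity: 1ξ₁ / (1ξ₂) = 6.57 → ξ₁ = 6.57 ξ₂.
Substitute: (1·6.57 + 1) ξ₂ = 227.9 → ξ₂ = 30.11 lbmol/h, ξ₁ = 197.8 lbmol/h.
Outlet amounts (n = n₀ + Σ ν·ξ):
  B: 488 − 1(197.8) − 1(30.11) = 260.1
  D: 1050 − 3(197.8) − 2(30.11) = 396.4
  A: 0 + 1(197.8) = 197.8
  F: 0 + 1(30.11) = 30.11
  E: 0 + 1(30.11) = 30.11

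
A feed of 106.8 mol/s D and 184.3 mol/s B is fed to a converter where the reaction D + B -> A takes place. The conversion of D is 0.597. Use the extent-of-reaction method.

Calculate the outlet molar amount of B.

D reacted = 0.597 × 106.8 = 63.76 mol/s; ν_D = −1, so ξ = 63.76/1 = 63.76 mol/s.
Outlet amounts (n = n₀ + ν ξ):
  D: 106.8 − 1(63.76) = 43.04
  B: 184.3 − 1(63.76) = 120.5
  A: 0 + 1(63.76) = 63.76

121 mol/s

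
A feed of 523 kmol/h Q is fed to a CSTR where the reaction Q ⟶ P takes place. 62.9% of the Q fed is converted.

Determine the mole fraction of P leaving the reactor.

0.629

Q reacted = 0.629 × 523 = 329 kmol/h; ν_Q = −1, so ξ = 329/1 = 329 kmol/h.
Outlet amounts (n = n₀ + ν ξ):
  Q: 523 − 1(329) = 194
  P: 0 + 1(329) = 329
Total out = 523 kmol/h; y_P = 329 / 523 = 0.629.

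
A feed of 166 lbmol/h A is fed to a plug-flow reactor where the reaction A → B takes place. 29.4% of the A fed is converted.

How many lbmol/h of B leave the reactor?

A reacted = 0.294 × 166 = 48.8 lbmol/h; ν_A = −1, so ξ = 48.8/1 = 48.8 lbmol/h.
Outlet amounts (n = n₀ + ν ξ):
  A: 166 − 1(48.8) = 117.2
  B: 0 + 1(48.8) = 48.8

48.8 lbmol/h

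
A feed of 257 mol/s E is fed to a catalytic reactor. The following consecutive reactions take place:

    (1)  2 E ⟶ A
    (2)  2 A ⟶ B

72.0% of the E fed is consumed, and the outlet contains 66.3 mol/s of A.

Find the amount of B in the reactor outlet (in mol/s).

Conversion of E: E consumed = 2ξ₁ = 0.72 × 257 → ξ₁ = 92.52 mol/s.
A balance: n_A = 0 + 1ξ₁ − 2ξ₂ = 66.3 → ξ₂ = (1·92.52 − 66.3)/2 = 13.11 mol/s.
Outlet amounts (n = n₀ + Σ ν·ξ):
  E: 257 − 2(92.52) = 71.96
  A: 0 + 1(92.52) − 2(13.11) = 66.3
  B: 0 + 1(13.11) = 13.11

13.1 mol/s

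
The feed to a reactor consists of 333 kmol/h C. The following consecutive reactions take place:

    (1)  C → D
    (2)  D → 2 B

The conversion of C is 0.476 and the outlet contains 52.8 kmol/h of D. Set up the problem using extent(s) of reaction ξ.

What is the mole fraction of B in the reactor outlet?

Conversion of C: C consumed = 1ξ₁ = 0.476 × 333 → ξ₁ = 158.5 kmol/h.
D balance: n_D = 0 + 1ξ₁ − 1ξ₂ = 52.8 → ξ₂ = (1·158.5 − 52.8)/1 = 105.7 kmol/h.
Outlet amounts (n = n₀ + Σ ν·ξ):
  C: 333 − 1(158.5) = 174.5
  D: 0 + 1(158.5) − 1(105.7) = 52.8
  B: 0 + 2(105.7) = 211.4
Total out = 438.7 kmol/h; y_B = 211.4 / 438.7 = 0.4819.

0.482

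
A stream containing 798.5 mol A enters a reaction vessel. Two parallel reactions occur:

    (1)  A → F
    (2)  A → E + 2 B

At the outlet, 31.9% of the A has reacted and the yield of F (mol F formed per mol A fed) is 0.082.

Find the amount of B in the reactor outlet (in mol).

378 mol

Yield of F: 1ξ₁ / 798.5 = 0.082 → ξ₁ = 65.48 mol.
Conversion of A: 1ξ₁ + 1ξ₂ = 0.319 × 798.5 = 254.7 → ξ₂ = 189.2 mol.
Outlet amounts (n = n₀ + Σ ν·ξ):
  A: 798.5 − 1(65.48) − 1(189.2) = 543.8
  F: 0 + 1(65.48) = 65.48
  E: 0 + 1(189.2) = 189.2
  B: 0 + 2(189.2) = 378.5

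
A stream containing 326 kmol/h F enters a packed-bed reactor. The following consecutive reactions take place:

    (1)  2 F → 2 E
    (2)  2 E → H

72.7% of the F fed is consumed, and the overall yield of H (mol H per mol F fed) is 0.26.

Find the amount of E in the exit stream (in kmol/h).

67.5 kmol/h

Conversion of F: F consumed = 2ξ₁ = 0.727 × 326 → ξ₁ = 118.5 kmol/h.
Yield of H: 1ξ₂ / 326 = 0.26 → ξ₂ = 84.76 kmol/h.
Outlet amounts (n = n₀ + Σ ν·ξ):
  F: 326 − 2(118.5) = 89
  E: 0 + 2(118.5) − 2(84.76) = 67.48
  H: 0 + 1(84.76) = 84.76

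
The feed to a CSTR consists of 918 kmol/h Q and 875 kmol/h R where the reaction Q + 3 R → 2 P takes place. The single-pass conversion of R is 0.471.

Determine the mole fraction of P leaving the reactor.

R reacted = 0.471 × 875 = 412.1 kmol/h; ν_R = −3, so ξ = 412.1/3 = 137.4 kmol/h.
Outlet amounts (n = n₀ + ν ξ):
  Q: 918 − 1(137.4) = 780.6
  R: 875 − 3(137.4) = 462.9
  P: 0 + 2(137.4) = 274.8
Total out = 1518 kmol/h; y_P = 274.8 / 1518 = 0.181.

0.181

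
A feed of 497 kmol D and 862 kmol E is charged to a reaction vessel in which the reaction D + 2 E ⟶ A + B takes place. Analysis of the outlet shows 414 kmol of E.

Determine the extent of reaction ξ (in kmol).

ξ = 224 kmol

For E: n = n₀ − 2ξ → 414 = 862 − 2ξ, giving ξ = 224 kmol.
Outlet amounts (n = n₀ + ν ξ):
  D: 497 − 1(224) = 273
  E: 862 − 2(224) = 414
  A: 0 + 1(224) = 224
  B: 0 + 1(224) = 224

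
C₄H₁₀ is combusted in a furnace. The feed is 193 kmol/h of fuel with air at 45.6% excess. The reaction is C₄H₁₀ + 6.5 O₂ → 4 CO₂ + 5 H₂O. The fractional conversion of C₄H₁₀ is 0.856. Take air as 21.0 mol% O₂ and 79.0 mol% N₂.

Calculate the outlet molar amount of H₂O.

826 kmol/h

Stoichiometric O₂ = 6.5 × 193 = 1254 kmol/h; O₂ fed = 1254 × 1.456 = 1827 kmol/h.
N₂ fed = 1827 × 79/21 = 6871 kmol/h.
Fuel reacted = 0.856 × 193 → ξ = 165.2 kmol/h.
Outlet (n = n₀ + ν ξ):
  C₄H₁₀: 193 − 1(165.2) = 27.79
  O₂: 1827 − 6.5(165.2) = 752.7
  N₂: 6871 (inert)
  CO₂: 0 + 4(165.2) = 660.8
  H₂O: 0 + 5(165.2) = 826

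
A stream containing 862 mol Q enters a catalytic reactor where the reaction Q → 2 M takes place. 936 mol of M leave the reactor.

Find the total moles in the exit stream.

For M: n = n₀ + 2ξ → 936 = 0 + 2ξ, giving ξ = 468 mol.
Outlet amounts (n = n₀ + ν ξ):
  Q: 862 − 1(468) = 394
  M: 0 + 2(468) = 936
Total out = 394 + 936 = 1330 mol.

1330 mol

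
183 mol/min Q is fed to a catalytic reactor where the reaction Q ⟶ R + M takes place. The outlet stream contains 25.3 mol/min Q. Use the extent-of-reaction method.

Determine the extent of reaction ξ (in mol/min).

For Q: n = n₀ − 1ξ → 25.3 = 183 − 1ξ, giving ξ = 157.7 mol/min.
Outlet amounts (n = n₀ + ν ξ):
  Q: 183 − 1(157.7) = 25.3
  R: 0 + 1(157.7) = 157.7
  M: 0 + 1(157.7) = 157.7

ξ = 158 mol/min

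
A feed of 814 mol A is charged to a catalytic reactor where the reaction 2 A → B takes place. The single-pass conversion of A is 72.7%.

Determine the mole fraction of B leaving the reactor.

0.571

A reacted = 0.727 × 814 = 591.8 mol; ν_A = −2, so ξ = 591.8/2 = 295.9 mol.
Outlet amounts (n = n₀ + ν ξ):
  A: 814 − 2(295.9) = 222.2
  B: 0 + 1(295.9) = 295.9
Total out = 518.1 mol; y_B = 295.9 / 518.1 = 0.5711.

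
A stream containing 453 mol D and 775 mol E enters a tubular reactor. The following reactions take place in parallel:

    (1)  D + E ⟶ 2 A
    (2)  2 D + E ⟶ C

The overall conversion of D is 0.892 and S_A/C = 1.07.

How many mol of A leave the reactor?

Conversion of D: D consumed = 0.892 × 453 = 404.1 mol = 1ξ₁ + 2ξ₂.
Selectivity: 2ξ₁ / (1ξ₂) = 1.07 → ξ₁ = 0.535 ξ₂.
Substitute: (1·0.535 + 2) ξ₂ = 404.1 → ξ₂ = 159.4 mol, ξ₁ = 85.28 mol.
Outlet amounts (n = n₀ + Σ ν·ξ):
  D: 453 − 1(85.28) − 2(159.4) = 48.92
  E: 775 − 1(85.28) − 1(159.4) = 530.3
  A: 0 + 2(85.28) = 170.6
  C: 0 + 1(159.4) = 159.4

171 mol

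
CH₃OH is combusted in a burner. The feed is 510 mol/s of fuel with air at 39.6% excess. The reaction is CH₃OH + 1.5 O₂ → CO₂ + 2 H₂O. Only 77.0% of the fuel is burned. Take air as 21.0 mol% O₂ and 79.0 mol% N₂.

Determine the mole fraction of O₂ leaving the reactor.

Stoichiometric O₂ = 1.5 × 510 = 765 mol/s; O₂ fed = 765 × 1.396 = 1068 mol/s.
N₂ fed = 1068 × 79/21 = 4017 mol/s.
Fuel reacted = 0.77 × 510 → ξ = 392.7 mol/s.
Outlet (n = n₀ + ν ξ):
  CH₃OH: 510 − 1(392.7) = 117.3
  O₂: 1068 − 1.5(392.7) = 478.9
  N₂: 4017 (inert)
  CO₂: 0 + 1(392.7) = 392.7
  H₂O: 0 + 2(392.7) = 785.4
Total out = 5792 mol/s; y_O₂ = 478.9 / 5792 = 0.08268.

0.0827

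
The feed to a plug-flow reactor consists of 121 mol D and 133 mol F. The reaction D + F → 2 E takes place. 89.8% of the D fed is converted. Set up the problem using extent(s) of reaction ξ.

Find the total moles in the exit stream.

254 mol

D reacted = 0.898 × 121 = 108.7 mol; ν_D = −1, so ξ = 108.7/1 = 108.7 mol.
Outlet amounts (n = n₀ + ν ξ):
  D: 121 − 1(108.7) = 12.34
  F: 133 − 1(108.7) = 24.34
  E: 0 + 2(108.7) = 217.3
Total out = 12.34 + 24.34 + 217.3 = 254 mol.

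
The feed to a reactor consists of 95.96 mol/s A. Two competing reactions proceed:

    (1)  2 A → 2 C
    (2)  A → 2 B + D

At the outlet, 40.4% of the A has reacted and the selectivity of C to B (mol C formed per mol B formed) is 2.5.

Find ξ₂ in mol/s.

ξ₂ = 6.46 mol/s

Conversion of A: A consumed = 0.404 × 95.96 = 38.77 mol/s = 2ξ₁ + 1ξ₂.
Selectivity: 2ξ₁ / (2ξ₂) = 2.5 → ξ₁ = 2.5 ξ₂.
Substitute: (2·2.5 + 1) ξ₂ = 38.77 → ξ₂ = 6.461 mol/s, ξ₁ = 16.15 mol/s.
Outlet amounts (n = n₀ + Σ ν·ξ):
  A: 95.96 − 2(16.15) − 1(6.461) = 57.19
  C: 0 + 2(16.15) = 32.31
  B: 0 + 2(6.461) = 12.92
  D: 0 + 1(6.461) = 6.461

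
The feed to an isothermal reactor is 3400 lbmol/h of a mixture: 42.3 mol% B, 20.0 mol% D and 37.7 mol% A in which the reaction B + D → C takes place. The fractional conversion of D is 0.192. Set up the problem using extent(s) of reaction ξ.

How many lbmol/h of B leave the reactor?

1310 lbmol/h

D reacted = 0.192 × 680 = 130.6 lbmol/h; ν_D = −1, so ξ = 130.6/1 = 130.6 lbmol/h.
Outlet amounts (n = n₀ + ν ξ):
  B: 1438 − 1(130.6) = 1308
  D: 680 − 1(130.6) = 549.4
  C: 0 + 1(130.6) = 130.6
  A: 1282 (inert)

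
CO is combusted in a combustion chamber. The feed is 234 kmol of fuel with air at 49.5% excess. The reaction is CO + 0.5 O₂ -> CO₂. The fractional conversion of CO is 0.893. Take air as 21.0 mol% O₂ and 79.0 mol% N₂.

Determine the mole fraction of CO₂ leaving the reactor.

0.217

Stoichiometric O₂ = 0.5 × 234 = 117 kmol; O₂ fed = 117 × 1.495 = 174.9 kmol.
N₂ fed = 174.9 × 79/21 = 658 kmol.
Fuel reacted = 0.893 × 234 → ξ = 209 kmol.
Outlet (n = n₀ + ν ξ):
  CO: 234 − 1(209) = 25.04
  O₂: 174.9 − 0.5(209) = 70.43
  N₂: 658 (inert)
  CO₂: 0 + 1(209) = 209
Total out = 962.4 kmol; y_CO₂ = 209 / 962.4 = 0.2171.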